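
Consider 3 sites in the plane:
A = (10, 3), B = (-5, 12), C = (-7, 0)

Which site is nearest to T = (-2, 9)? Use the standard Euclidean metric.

B

Squared Euclidean distances:
|TA|² = (-2−10)² + (9−3)² = 144 + 36 = 180
|TB|² = (-2−(-5))² + (9−12)² = 9 + 9 = 18
|TC|² = (-2−(-7))² + (9−0)² = 25 + 81 = 106
Minimum is at B.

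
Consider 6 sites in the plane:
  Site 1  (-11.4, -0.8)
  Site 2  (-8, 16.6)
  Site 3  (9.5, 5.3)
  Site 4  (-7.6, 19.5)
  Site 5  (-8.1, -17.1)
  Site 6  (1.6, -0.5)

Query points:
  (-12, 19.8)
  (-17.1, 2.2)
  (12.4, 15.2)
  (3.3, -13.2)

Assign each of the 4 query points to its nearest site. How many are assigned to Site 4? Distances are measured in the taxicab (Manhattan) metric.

1

(-12, 19.8) — d to each: Site 1:21.2, Site 2:7.2, Site 3:36, Site 4:4.7, Site 5:40.8, Site 6:33.9 → nearest is Site 4
(-17.1, 2.2) — d to each: Site 1:8.7, Site 2:23.5, Site 3:29.7, Site 4:26.8, Site 5:28.3, Site 6:21.4 → nearest is Site 1
(12.4, 15.2) — d to each: Site 1:39.8, Site 2:21.8, Site 3:12.8, Site 4:24.3, Site 5:52.8, Site 6:26.5 → nearest is Site 3
(3.3, -13.2) — d to each: Site 1:27.1, Site 2:41.1, Site 3:24.7, Site 4:43.6, Site 5:15.3, Site 6:14.4 → nearest is Site 6
1 of the 4 points has Site 4 as nearest.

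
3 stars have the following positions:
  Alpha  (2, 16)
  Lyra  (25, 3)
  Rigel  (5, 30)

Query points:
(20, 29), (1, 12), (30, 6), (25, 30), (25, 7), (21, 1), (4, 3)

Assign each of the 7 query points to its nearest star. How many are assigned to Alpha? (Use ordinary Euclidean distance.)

(20, 29) — d² to each: Alpha:493, Lyra:701, Rigel:226 → nearest is Rigel
(1, 12) — d² to each: Alpha:17, Lyra:657, Rigel:340 → nearest is Alpha
(30, 6) — d² to each: Alpha:884, Lyra:34, Rigel:1201 → nearest is Lyra
(25, 30) — d² to each: Alpha:725, Lyra:729, Rigel:400 → nearest is Rigel
(25, 7) — d² to each: Alpha:610, Lyra:16, Rigel:929 → nearest is Lyra
(21, 1) — d² to each: Alpha:586, Lyra:20, Rigel:1097 → nearest is Lyra
(4, 3) — d² to each: Alpha:173, Lyra:441, Rigel:730 → nearest is Alpha
2 of the 7 points have Alpha as nearest.

2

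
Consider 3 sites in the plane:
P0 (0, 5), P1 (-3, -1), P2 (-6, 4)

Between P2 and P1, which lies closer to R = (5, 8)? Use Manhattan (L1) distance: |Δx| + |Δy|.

P2

d(R,P2) = |5−(-6)| + |8−4| = 11 + 4 = 15
d(R,P1) = |5−(-3)| + |8−(-1)| = 8 + 9 = 17
15 < 17, so P2 is closer.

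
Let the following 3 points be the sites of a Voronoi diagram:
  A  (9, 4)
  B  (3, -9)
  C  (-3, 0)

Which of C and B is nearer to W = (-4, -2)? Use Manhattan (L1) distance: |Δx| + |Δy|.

C

d(W,C) = |-4−(-3)| + |-2−0| = 1 + 2 = 3
d(W,B) = |-4−3| + |-2−(-9)| = 7 + 7 = 14
3 < 14, so C is closer.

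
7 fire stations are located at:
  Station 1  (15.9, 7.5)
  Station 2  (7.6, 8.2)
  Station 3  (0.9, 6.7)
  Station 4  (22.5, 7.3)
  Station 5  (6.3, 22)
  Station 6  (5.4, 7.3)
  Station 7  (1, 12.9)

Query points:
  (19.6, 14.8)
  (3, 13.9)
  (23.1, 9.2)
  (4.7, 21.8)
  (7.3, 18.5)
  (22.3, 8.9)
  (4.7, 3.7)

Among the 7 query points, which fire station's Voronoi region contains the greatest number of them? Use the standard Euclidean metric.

Station 4

(19.6, 14.8) — d² to each: Station 1:66.98, Station 2:187.56, Station 3:415.3, Station 4:64.66, Station 5:228.73, Station 6:257.89, Station 7:349.57 → nearest is Station 4
(3, 13.9) — d² to each: Station 1:207.37, Station 2:53.65, Station 3:56.25, Station 4:423.81, Station 5:76.5, Station 6:49.32, Station 7:5 → nearest is Station 7
(23.1, 9.2) — d² to each: Station 1:54.73, Station 2:241.25, Station 3:499.09, Station 4:3.97, Station 5:446.08, Station 6:316.9, Station 7:502.1 → nearest is Station 4
(4.7, 21.8) — d² to each: Station 1:329.93, Station 2:193.37, Station 3:242.45, Station 4:527.09, Station 5:2.6, Station 6:210.74, Station 7:92.9 → nearest is Station 5
(7.3, 18.5) — d² to each: Station 1:194.96, Station 2:106.18, Station 3:180.2, Station 4:356.48, Station 5:13.25, Station 6:129.05, Station 7:71.05 → nearest is Station 5
(22.3, 8.9) — d² to each: Station 1:42.92, Station 2:216.58, Station 3:462.8, Station 4:2.6, Station 5:427.61, Station 6:288.17, Station 7:469.69 → nearest is Station 4
(4.7, 3.7) — d² to each: Station 1:139.88, Station 2:28.66, Station 3:23.44, Station 4:329.8, Station 5:337.45, Station 6:13.45, Station 7:98.33 → nearest is Station 6
Tally — Station 4:3, Station 5:2, Station 6:1, Station 7:1. Station 4 captures the most (3).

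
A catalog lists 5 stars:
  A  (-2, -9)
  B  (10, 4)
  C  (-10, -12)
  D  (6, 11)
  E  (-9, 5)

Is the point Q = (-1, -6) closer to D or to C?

C

Compare squared distances:
|QD|² = (-1−6)² + (-6−11)² = 49 + 289 = 338
|QC|² = (-1−(-10))² + (-6−(-12))² = 81 + 36 = 117
338 > 117, so C is closer.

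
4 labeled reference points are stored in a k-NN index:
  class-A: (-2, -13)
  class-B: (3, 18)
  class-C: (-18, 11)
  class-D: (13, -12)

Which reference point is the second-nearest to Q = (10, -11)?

class-A

Squared Euclidean distances:
d²(Q, class-A) = (10−(-2))² + (-11−(-13))² = 144 + 4 = 148
d²(Q, class-B) = (10−3)² + (-11−18)² = 49 + 841 = 890
d²(Q, class-C) = (10−(-18))² + (-11−11)² = 784 + 484 = 1268
d²(Q, class-D) = (10−13)² + (-11−(-12))² = 9 + 1 = 10
Sorted ascending: class-D, class-A, class-B, … — the second-nearest is class-A.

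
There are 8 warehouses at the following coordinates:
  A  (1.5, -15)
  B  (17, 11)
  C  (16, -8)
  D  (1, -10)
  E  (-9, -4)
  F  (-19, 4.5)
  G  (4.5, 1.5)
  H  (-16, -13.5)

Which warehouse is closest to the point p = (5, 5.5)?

Since √ is increasing, it suffices to compare squared distances:
|pA|² = 12.25 + 420.25 = 432.5
|pB|² = 144 + 30.25 = 174.25
|pC|² = 121 + 182.25 = 303.25
|pD|² = 16 + 240.25 = 256.25
|pE|² = 196 + 90.25 = 286.25
|pF|² = 576 + 1 = 577
|pG|² = 0.25 + 16 = 16.25
|pH|² = 441 + 361 = 802
The smallest is to G, so p lies in the Voronoi region of G.

G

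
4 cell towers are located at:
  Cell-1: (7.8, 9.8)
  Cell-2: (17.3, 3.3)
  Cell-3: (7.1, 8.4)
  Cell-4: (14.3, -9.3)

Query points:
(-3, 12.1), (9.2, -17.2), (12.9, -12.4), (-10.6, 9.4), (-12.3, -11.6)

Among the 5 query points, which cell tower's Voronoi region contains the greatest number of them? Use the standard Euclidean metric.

Cell-4

(-3, 12.1) — d² to each: Cell-1:121.93, Cell-2:489.53, Cell-3:115.7, Cell-4:757.25 → nearest is Cell-3
(9.2, -17.2) — d² to each: Cell-1:730.96, Cell-2:485.86, Cell-3:659.77, Cell-4:88.42 → nearest is Cell-4
(12.9, -12.4) — d² to each: Cell-1:518.85, Cell-2:265.85, Cell-3:466.28, Cell-4:11.57 → nearest is Cell-4
(-10.6, 9.4) — d² to each: Cell-1:338.72, Cell-2:815.62, Cell-3:314.29, Cell-4:969.7 → nearest is Cell-3
(-12.3, -11.6) — d² to each: Cell-1:861.97, Cell-2:1098.17, Cell-3:776.36, Cell-4:712.85 → nearest is Cell-4
Tally — Cell-3:2, Cell-4:3. Cell-4 captures the most (3).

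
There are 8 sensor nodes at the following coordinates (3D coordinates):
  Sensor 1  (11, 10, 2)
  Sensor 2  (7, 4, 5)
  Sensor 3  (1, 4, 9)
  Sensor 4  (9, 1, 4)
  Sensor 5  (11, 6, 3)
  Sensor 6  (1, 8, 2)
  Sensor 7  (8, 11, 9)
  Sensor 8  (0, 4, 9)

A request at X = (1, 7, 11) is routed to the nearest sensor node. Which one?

Since √ is increasing, it suffices to compare squared distances:
d²(X, Sensor 1) = 100 + 9 + 81 = 190
d²(X, Sensor 2) = 36 + 9 + 36 = 81
d²(X, Sensor 3) = 0 + 9 + 4 = 13
d²(X, Sensor 4) = 64 + 36 + 49 = 149
d²(X, Sensor 5) = 100 + 1 + 64 = 165
d²(X, Sensor 6) = 0 + 1 + 81 = 82
d²(X, Sensor 7) = 49 + 16 + 4 = 69
d²(X, Sensor 8) = 1 + 9 + 4 = 14
Sensor 3 is nearest.

Sensor 3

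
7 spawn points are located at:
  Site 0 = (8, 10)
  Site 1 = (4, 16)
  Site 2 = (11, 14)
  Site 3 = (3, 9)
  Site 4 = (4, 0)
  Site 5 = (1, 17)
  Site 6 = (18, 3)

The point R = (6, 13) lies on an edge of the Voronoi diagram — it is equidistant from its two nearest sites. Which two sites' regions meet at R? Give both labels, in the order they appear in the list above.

Site 0 and Site 1

Squared distances from R to each site:
d²(R, Site 0) = (6−8)² + (13−10)² = 4 + 9 = 13
d²(R, Site 1) = (6−4)² + (13−16)² = 4 + 9 = 13
d²(R, Site 2) = (6−11)² + (13−14)² = 25 + 1 = 26
d²(R, Site 3) = (6−3)² + (13−9)² = 9 + 16 = 25
d²(R, Site 4) = (6−4)² + (13−0)² = 4 + 169 = 173
d²(R, Site 5) = (6−1)² + (13−17)² = 25 + 16 = 41
d²(R, Site 6) = (6−18)² + (13−3)² = 144 + 100 = 244
R is equidistant from Site 0 and Site 1 (both at squared distance 13), and every other site is strictly farther — so R lies on the Site 0–Site 1 Voronoi edge.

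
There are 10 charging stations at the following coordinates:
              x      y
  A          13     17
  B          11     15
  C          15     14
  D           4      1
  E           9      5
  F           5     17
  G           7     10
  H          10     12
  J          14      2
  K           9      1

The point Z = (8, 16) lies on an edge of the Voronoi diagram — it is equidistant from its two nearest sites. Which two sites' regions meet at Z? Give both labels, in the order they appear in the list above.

B and F

Squared distances from Z to each site:
|ZA|² = (8−13)² + (16−17)² = 25 + 1 = 26
|ZB|² = (8−11)² + (16−15)² = 9 + 1 = 10
|ZC|² = (8−15)² + (16−14)² = 49 + 4 = 53
|ZD|² = (8−4)² + (16−1)² = 16 + 225 = 241
|ZE|² = (8−9)² + (16−5)² = 1 + 121 = 122
|ZF|² = (8−5)² + (16−17)² = 9 + 1 = 10
|ZG|² = (8−7)² + (16−10)² = 1 + 36 = 37
|ZH|² = (8−10)² + (16−12)² = 4 + 16 = 20
|ZJ|² = (8−14)² + (16−2)² = 36 + 196 = 232
|ZK|² = (8−9)² + (16−1)² = 1 + 225 = 226
Z is equidistant from B and F (both at squared distance 10), and every other site is strictly farther — so Z lies on the B–F Voronoi edge.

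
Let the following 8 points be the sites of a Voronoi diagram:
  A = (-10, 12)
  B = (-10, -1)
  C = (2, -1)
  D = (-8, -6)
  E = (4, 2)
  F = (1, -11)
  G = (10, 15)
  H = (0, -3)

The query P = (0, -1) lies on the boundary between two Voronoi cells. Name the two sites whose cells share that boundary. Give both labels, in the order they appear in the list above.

Squared distances from P to each site:
|PA|² = 100 + 169 = 269
|PB|² = 100 + 0 = 100
|PC|² = 4 + 0 = 4
|PD|² = 64 + 25 = 89
|PE|² = 16 + 9 = 25
|PF|² = 1 + 100 = 101
|PG|² = 100 + 256 = 356
|PH|² = 0 + 4 = 4
P is equidistant from C and H (both at squared distance 4), and every other site is strictly farther — so P lies on the C–H Voronoi edge.

C and H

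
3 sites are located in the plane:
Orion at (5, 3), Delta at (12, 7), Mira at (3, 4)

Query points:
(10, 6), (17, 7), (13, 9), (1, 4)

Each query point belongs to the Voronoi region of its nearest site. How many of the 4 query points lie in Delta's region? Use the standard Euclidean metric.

3

(10, 6) — d² to each: Orion:34, Delta:5, Mira:53 → nearest is Delta
(17, 7) — d² to each: Orion:160, Delta:25, Mira:205 → nearest is Delta
(13, 9) — d² to each: Orion:100, Delta:5, Mira:125 → nearest is Delta
(1, 4) — d² to each: Orion:17, Delta:130, Mira:4 → nearest is Mira
3 of the 4 points have Delta as nearest.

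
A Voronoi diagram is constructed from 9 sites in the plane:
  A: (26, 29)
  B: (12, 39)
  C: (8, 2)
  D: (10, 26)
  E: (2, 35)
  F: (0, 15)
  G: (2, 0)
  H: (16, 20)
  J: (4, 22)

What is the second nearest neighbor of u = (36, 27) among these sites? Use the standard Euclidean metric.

Since √ is increasing, it suffices to compare squared distances:
|uA|² = 100 + 4 = 104
|uB|² = 576 + 144 = 720
|uC|² = 784 + 625 = 1409
|uD|² = 676 + 1 = 677
|uE|² = 1156 + 64 = 1220
|uF|² = 1296 + 144 = 1440
|uG|² = 1156 + 729 = 1885
|uH|² = 400 + 49 = 449
|uJ|² = 1024 + 25 = 1049
Sorted ascending: A, H, D, … — the second-nearest is H.

H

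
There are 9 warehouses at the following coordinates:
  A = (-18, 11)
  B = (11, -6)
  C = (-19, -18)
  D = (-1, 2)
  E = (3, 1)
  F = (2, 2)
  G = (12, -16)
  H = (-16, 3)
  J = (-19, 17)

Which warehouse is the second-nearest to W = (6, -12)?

Compare squared distances (the ordering matches that of the actual distances):
|WA|² = (6−(-18))² + (-12−11)² = 576 + 529 = 1105
|WB|² = (6−11)² + (-12−(-6))² = 25 + 36 = 61
|WC|² = (6−(-19))² + (-12−(-18))² = 625 + 36 = 661
|WD|² = (6−(-1))² + (-12−2)² = 49 + 196 = 245
|WE|² = (6−3)² + (-12−1)² = 9 + 169 = 178
|WF|² = (6−2)² + (-12−2)² = 16 + 196 = 212
|WG|² = (6−12)² + (-12−(-16))² = 36 + 16 = 52
|WH|² = (6−(-16))² + (-12−3)² = 484 + 225 = 709
|WJ|² = (6−(-19))² + (-12−17)² = 625 + 841 = 1466
Sorted ascending: G, B, E, … — the second-nearest is B.

B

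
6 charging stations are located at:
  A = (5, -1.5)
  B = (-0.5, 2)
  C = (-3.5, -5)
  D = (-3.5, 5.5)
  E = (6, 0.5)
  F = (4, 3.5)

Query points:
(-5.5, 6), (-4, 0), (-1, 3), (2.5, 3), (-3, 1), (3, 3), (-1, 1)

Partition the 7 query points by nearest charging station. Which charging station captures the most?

(-5.5, 6) — d² to each: A:166.5, B:41, C:125, D:4.25, E:162.5, F:96.5 → nearest is D
(-4, 0) — d² to each: A:83.25, B:16.25, C:25.25, D:30.5, E:100.25, F:76.25 → nearest is B
(-1, 3) — d² to each: A:56.25, B:1.25, C:70.25, D:12.5, E:55.25, F:25.25 → nearest is B
(2.5, 3) — d² to each: A:26.5, B:10, C:100, D:42.25, E:18.5, F:2.5 → nearest is F
(-3, 1) — d² to each: A:70.25, B:7.25, C:36.25, D:20.5, E:81.25, F:55.25 → nearest is B
(3, 3) — d² to each: A:24.25, B:13.25, C:106.25, D:48.5, E:15.25, F:1.25 → nearest is F
(-1, 1) — d² to each: A:42.25, B:1.25, C:42.25, D:26.5, E:49.25, F:31.25 → nearest is B
Tally — B:4, D:1, F:2. B captures the most (4).

B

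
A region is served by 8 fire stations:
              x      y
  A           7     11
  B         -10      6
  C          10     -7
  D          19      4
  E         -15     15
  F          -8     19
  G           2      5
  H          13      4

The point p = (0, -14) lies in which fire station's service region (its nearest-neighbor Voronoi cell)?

Compare squared distances (the ordering matches that of the actual distances):
|pA|² = 49 + 625 = 674
|pB|² = 100 + 400 = 500
|pC|² = 100 + 49 = 149
|pD|² = 361 + 324 = 685
|pE|² = 225 + 841 = 1066
|pF|² = 64 + 1089 = 1153
|pG|² = 4 + 361 = 365
|pH|² = 169 + 324 = 493
Minimum is at C.

C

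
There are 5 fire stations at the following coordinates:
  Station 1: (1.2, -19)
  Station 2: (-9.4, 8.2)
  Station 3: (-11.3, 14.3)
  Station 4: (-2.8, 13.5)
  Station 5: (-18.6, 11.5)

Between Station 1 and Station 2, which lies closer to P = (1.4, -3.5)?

Station 1

Compare squared distances:
d²(P, Station 1) = (1.4−1.2)² + (-3.5−(-19))² = 0.04 + 240.25 = 240.29
d²(P, Station 2) = (1.4−(-9.4))² + (-3.5−8.2)² = 116.64 + 136.89 = 253.53
240.29 < 253.53, so Station 1 is closer.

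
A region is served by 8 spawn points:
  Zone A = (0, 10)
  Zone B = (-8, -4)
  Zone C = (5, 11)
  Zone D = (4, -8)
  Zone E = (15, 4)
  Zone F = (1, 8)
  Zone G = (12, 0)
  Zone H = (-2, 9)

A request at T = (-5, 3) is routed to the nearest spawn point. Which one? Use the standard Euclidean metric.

Zone H

Compare squared distances (the ordering matches that of the actual distances):
d²(T, Zone A) = (-5−0)² + (3−10)² = 25 + 49 = 74
d²(T, Zone B) = (-5−(-8))² + (3−(-4))² = 9 + 49 = 58
d²(T, Zone C) = (-5−5)² + (3−11)² = 100 + 64 = 164
d²(T, Zone D) = (-5−4)² + (3−(-8))² = 81 + 121 = 202
d²(T, Zone E) = (-5−15)² + (3−4)² = 400 + 1 = 401
d²(T, Zone F) = (-5−1)² + (3−8)² = 36 + 25 = 61
d²(T, Zone G) = (-5−12)² + (3−0)² = 289 + 9 = 298
d²(T, Zone H) = (-5−(-2))² + (3−9)² = 9 + 36 = 45
Minimum is at Zone H.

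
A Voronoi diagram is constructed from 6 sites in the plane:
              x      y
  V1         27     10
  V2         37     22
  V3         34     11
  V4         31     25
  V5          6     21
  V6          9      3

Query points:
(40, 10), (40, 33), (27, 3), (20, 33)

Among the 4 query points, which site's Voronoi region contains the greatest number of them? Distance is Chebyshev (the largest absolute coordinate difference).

V4

(40, 10) — d to each: V1:13, V2:12, V3:6, V4:15, V5:34, V6:31 → nearest is V3
(40, 33) — d to each: V1:23, V2:11, V3:22, V4:9, V5:34, V6:31 → nearest is V4
(27, 3) — d to each: V1:7, V2:19, V3:8, V4:22, V5:21, V6:18 → nearest is V1
(20, 33) — d to each: V1:23, V2:17, V3:22, V4:11, V5:14, V6:30 → nearest is V4
Tally — V1:1, V3:1, V4:2. V4 captures the most (2).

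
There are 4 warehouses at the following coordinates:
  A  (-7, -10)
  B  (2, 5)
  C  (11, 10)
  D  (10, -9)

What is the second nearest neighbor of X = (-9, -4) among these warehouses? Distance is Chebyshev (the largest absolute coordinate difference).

d(X,A) = max(2, 6) = 6
d(X,B) = max(11, 9) = 11
d(X,C) = max(20, 14) = 20
d(X,D) = max(19, 5) = 19
Sorted ascending: A, B, D, … — the second-nearest is B.

B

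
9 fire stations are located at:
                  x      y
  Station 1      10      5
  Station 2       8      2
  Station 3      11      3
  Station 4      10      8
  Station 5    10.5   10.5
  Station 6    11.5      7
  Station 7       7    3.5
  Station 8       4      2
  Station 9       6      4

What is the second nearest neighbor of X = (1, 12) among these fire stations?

Station 5

Compare squared distances (the ordering matches that of the actual distances):
d²(X, Station 1) = 81 + 49 = 130
d²(X, Station 2) = 49 + 100 = 149
d²(X, Station 3) = 100 + 81 = 181
d²(X, Station 4) = 81 + 16 = 97
d²(X, Station 5) = 90.25 + 2.25 = 92.5
d²(X, Station 6) = 110.25 + 25 = 135.25
d²(X, Station 7) = 36 + 72.25 = 108.25
d²(X, Station 8) = 9 + 100 = 109
d²(X, Station 9) = 25 + 64 = 89
Sorted ascending: Station 9, Station 5, Station 4, … — the second-nearest is Station 5.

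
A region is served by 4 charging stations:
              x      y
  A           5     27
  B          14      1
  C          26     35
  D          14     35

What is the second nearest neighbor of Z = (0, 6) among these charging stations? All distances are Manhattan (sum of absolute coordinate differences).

d(Z,A) = |0−5| + |6−27| = 5 + 21 = 26
d(Z,B) = |0−14| + |6−1| = 14 + 5 = 19
d(Z,C) = |0−26| + |6−35| = 26 + 29 = 55
d(Z,D) = |0−14| + |6−35| = 14 + 29 = 43
Sorted ascending: B, A, D, … — the second-nearest is A.

A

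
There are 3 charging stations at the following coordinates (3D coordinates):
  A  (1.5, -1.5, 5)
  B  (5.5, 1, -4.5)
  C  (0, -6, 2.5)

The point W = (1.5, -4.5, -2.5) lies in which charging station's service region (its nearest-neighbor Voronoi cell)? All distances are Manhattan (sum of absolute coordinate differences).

d(W,A) = |1.5−1.5| + |-4.5−(-1.5)| + |-2.5−5| = 0 + 3 + 7.5 = 10.5
d(W,B) = |1.5−5.5| + |-4.5−1| + |-2.5−(-4.5)| = 4 + 5.5 + 2 = 11.5
d(W,C) = |1.5−0| + |-4.5−(-6)| + |-2.5−2.5| = 1.5 + 1.5 + 5 = 8
C is nearest.

C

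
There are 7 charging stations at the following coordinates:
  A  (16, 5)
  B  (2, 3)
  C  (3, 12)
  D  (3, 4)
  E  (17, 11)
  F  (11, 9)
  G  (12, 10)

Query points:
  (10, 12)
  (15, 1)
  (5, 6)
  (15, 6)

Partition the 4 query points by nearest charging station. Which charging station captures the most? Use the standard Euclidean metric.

A

(10, 12) — d² to each: A:85, B:145, C:49, D:113, E:50, F:10, G:8 → nearest is G
(15, 1) — d² to each: A:17, B:173, C:265, D:153, E:104, F:80, G:90 → nearest is A
(5, 6) — d² to each: A:122, B:18, C:40, D:8, E:169, F:45, G:65 → nearest is D
(15, 6) — d² to each: A:2, B:178, C:180, D:148, E:29, F:25, G:25 → nearest is A
Tally — A:2, D:1, G:1. A captures the most (2).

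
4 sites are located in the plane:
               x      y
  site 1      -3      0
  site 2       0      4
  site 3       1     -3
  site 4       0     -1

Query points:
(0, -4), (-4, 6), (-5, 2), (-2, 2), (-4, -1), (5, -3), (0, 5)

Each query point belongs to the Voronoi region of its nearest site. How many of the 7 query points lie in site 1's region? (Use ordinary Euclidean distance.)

3

(0, -4) — d² to each: site 1:25, site 2:64, site 3:2, site 4:9 → nearest is site 3
(-4, 6) — d² to each: site 1:37, site 2:20, site 3:106, site 4:65 → nearest is site 2
(-5, 2) — d² to each: site 1:8, site 2:29, site 3:61, site 4:34 → nearest is site 1
(-2, 2) — d² to each: site 1:5, site 2:8, site 3:34, site 4:13 → nearest is site 1
(-4, -1) — d² to each: site 1:2, site 2:41, site 3:29, site 4:16 → nearest is site 1
(5, -3) — d² to each: site 1:73, site 2:74, site 3:16, site 4:29 → nearest is site 3
(0, 5) — d² to each: site 1:34, site 2:1, site 3:65, site 4:36 → nearest is site 2
3 of the 7 points have site 1 as nearest.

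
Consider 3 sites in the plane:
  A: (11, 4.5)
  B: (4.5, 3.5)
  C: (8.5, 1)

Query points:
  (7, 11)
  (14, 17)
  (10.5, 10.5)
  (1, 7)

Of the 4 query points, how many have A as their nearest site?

3

(7, 11) — d² to each: A:58.25, B:62.5, C:102.25 → nearest is A
(14, 17) — d² to each: A:165.25, B:272.5, C:286.25 → nearest is A
(10.5, 10.5) — d² to each: A:36.25, B:85, C:94.25 → nearest is A
(1, 7) — d² to each: A:106.25, B:24.5, C:92.25 → nearest is B
3 of the 4 points have A as nearest.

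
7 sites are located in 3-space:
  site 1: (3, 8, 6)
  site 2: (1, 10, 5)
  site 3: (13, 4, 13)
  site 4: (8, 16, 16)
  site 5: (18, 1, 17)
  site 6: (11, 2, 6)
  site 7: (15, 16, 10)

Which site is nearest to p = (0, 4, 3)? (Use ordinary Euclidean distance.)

site 1

Compare squared distances (the ordering matches that of the actual distances):
d²(p, site 1) = 9 + 16 + 9 = 34
d²(p, site 2) = 1 + 36 + 4 = 41
d²(p, site 3) = 169 + 0 + 100 = 269
d²(p, site 4) = 64 + 144 + 169 = 377
d²(p, site 5) = 324 + 9 + 196 = 529
d²(p, site 6) = 121 + 4 + 9 = 134
d²(p, site 7) = 225 + 144 + 49 = 418
The smallest is to site 1, so p lies in the Voronoi region of site 1.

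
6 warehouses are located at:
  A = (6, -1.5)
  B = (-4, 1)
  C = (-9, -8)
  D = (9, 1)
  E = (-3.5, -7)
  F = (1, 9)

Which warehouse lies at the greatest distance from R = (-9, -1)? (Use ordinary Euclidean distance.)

Squared Euclidean distances:
|RA|² = (-9−6)² + (-1−(-1.5))² = 225 + 0.25 = 225.25
|RB|² = (-9−(-4))² + (-1−1)² = 25 + 4 = 29
|RC|² = (-9−(-9))² + (-1−(-8))² = 0 + 49 = 49
|RD|² = (-9−9)² + (-1−1)² = 324 + 4 = 328
|RE|² = (-9−(-3.5))² + (-1−(-7))² = 30.25 + 36 = 66.25
|RF|² = (-9−1)² + (-1−9)² = 100 + 100 = 200
The largest is to D.

D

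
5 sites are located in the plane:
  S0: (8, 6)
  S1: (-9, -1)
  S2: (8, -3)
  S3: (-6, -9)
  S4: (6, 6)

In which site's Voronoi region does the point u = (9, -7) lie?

S2

Since √ is increasing, it suffices to compare squared distances:
|uS0|² = (9−8)² + (-7−6)² = 1 + 169 = 170
|uS1|² = (9−(-9))² + (-7−(-1))² = 324 + 36 = 360
|uS2|² = (9−8)² + (-7−(-3))² = 1 + 16 = 17
|uS3|² = (9−(-6))² + (-7−(-9))² = 225 + 4 = 229
|uS4|² = (9−6)² + (-7−6)² = 9 + 169 = 178
S2 is nearest.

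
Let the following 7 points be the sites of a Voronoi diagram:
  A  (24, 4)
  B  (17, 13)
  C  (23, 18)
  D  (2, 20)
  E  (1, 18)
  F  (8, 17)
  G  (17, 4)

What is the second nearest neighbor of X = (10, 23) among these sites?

D

Since √ is increasing, it suffices to compare squared distances:
|XA|² = 196 + 361 = 557
|XB|² = 49 + 100 = 149
|XC|² = 169 + 25 = 194
|XD|² = 64 + 9 = 73
|XE|² = 81 + 25 = 106
|XF|² = 4 + 36 = 40
|XG|² = 49 + 361 = 410
Sorted ascending: F, D, E, … — the second-nearest is D.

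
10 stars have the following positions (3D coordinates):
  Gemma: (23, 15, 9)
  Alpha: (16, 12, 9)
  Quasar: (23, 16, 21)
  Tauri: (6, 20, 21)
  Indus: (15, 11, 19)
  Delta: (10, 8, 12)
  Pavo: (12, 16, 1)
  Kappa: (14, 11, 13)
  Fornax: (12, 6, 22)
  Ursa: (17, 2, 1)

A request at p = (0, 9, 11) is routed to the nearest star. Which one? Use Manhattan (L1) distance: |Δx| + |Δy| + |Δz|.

Delta

d(p, Gemma) = 23 + 6 + 2 = 31
d(p, Alpha) = 16 + 3 + 2 = 21
d(p, Quasar) = 23 + 7 + 10 = 40
d(p, Tauri) = 6 + 11 + 10 = 27
d(p, Indus) = 15 + 2 + 8 = 25
d(p, Delta) = 10 + 1 + 1 = 12
d(p, Pavo) = 12 + 7 + 10 = 29
d(p, Kappa) = 14 + 2 + 2 = 18
d(p, Fornax) = 12 + 3 + 11 = 26
d(p, Ursa) = 17 + 7 + 10 = 34
Minimum is at Delta.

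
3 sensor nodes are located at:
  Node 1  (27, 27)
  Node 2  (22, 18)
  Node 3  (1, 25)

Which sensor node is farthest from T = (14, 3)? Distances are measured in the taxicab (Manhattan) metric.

d(T, Node 1) = |14−27| + |3−27| = 13 + 24 = 37
d(T, Node 2) = |14−22| + |3−18| = 8 + 15 = 23
d(T, Node 3) = |14−1| + |3−25| = 13 + 22 = 35
The largest is to Node 1.

Node 1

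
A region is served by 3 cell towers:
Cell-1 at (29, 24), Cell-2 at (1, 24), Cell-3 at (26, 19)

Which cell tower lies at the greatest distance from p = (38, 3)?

Cell-2

Since √ is increasing, it suffices to compare squared distances:
d²(p, Cell-1) = (38−29)² + (3−24)² = 81 + 441 = 522
d²(p, Cell-2) = (38−1)² + (3−24)² = 1369 + 441 = 1810
d²(p, Cell-3) = (38−26)² + (3−19)² = 144 + 256 = 400
The largest is to Cell-2.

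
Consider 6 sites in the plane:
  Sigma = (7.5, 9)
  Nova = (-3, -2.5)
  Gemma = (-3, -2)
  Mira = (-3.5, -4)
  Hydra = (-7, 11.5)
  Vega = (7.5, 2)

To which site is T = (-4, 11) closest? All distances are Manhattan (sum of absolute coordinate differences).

Hydra

d(T, Sigma) = |-4−7.5| + |11−9| = 11.5 + 2 = 13.5
d(T, Nova) = |-4−(-3)| + |11−(-2.5)| = 1 + 13.5 = 14.5
d(T, Gemma) = |-4−(-3)| + |11−(-2)| = 1 + 13 = 14
d(T, Mira) = |-4−(-3.5)| + |11−(-4)| = 0.5 + 15 = 15.5
d(T, Hydra) = |-4−(-7)| + |11−11.5| = 3 + 0.5 = 3.5
d(T, Vega) = |-4−7.5| + |11−2| = 11.5 + 9 = 20.5
Hydra is nearest.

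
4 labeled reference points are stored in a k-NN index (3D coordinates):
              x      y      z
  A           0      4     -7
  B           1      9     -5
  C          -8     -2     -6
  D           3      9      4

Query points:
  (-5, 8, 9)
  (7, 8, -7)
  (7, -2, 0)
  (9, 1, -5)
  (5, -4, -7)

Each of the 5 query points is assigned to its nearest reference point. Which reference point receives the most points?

(-5, 8, 9) — d² to each: A:297, B:233, C:334, D:90 → nearest is D
(7, 8, -7) — d² to each: A:65, B:41, C:326, D:138 → nearest is B
(7, -2, 0) — d² to each: A:134, B:182, C:261, D:153 → nearest is A
(9, 1, -5) — d² to each: A:94, B:128, C:299, D:181 → nearest is A
(5, -4, -7) — d² to each: A:89, B:189, C:174, D:294 → nearest is A
Tally — A:3, B:1, D:1. A captures the most (3).

A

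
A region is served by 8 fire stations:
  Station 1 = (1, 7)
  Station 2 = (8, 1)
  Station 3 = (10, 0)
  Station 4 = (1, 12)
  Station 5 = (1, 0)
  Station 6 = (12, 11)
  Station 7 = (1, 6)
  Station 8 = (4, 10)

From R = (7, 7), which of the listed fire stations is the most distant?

Station 5

Squared Euclidean distances:
d²(R, Station 1) = 36 + 0 = 36
d²(R, Station 2) = 1 + 36 = 37
d²(R, Station 3) = 9 + 49 = 58
d²(R, Station 4) = 36 + 25 = 61
d²(R, Station 5) = 36 + 49 = 85
d²(R, Station 6) = 25 + 16 = 41
d²(R, Station 7) = 36 + 1 = 37
d²(R, Station 8) = 9 + 9 = 18
The largest is to Station 5.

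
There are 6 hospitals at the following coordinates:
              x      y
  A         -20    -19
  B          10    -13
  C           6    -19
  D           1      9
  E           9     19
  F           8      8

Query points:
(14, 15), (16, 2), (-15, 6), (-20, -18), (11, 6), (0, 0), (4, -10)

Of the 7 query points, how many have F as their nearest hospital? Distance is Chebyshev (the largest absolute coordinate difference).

(14, 15) — d to each: A:34, B:28, C:34, D:13, E:5, F:7 → nearest is E
(16, 2) — d to each: A:36, B:15, C:21, D:15, E:17, F:8 → nearest is F
(-15, 6) — d to each: A:25, B:25, C:25, D:16, E:24, F:23 → nearest is D
(-20, -18) — d to each: A:1, B:30, C:26, D:27, E:37, F:28 → nearest is A
(11, 6) — d to each: A:31, B:19, C:25, D:10, E:13, F:3 → nearest is F
(0, 0) — d to each: A:20, B:13, C:19, D:9, E:19, F:8 → nearest is F
(4, -10) — d to each: A:24, B:6, C:9, D:19, E:29, F:18 → nearest is B
3 of the 7 points have F as nearest.

3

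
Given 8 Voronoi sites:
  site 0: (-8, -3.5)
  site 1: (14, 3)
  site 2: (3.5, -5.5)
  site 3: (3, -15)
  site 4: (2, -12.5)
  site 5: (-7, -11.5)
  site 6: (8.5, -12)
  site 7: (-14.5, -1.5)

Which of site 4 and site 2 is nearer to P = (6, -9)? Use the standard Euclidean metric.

Compare squared distances:
d²(P, site 4) = (6−2)² + (-9−(-12.5))² = 16 + 12.25 = 28.25
d²(P, site 2) = (6−3.5)² + (-9−(-5.5))² = 6.25 + 12.25 = 18.5
28.25 > 18.5, so site 2 is closer.

site 2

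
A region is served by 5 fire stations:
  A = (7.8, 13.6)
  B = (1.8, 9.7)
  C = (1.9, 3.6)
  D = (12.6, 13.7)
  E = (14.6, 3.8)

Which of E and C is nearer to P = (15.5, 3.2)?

E

Compare squared distances:
|PE|² = (15.5−14.6)² + (3.2−3.8)² = 0.81 + 0.36 = 1.17
|PC|² = (15.5−1.9)² + (3.2−3.6)² = 184.96 + 0.16 = 185.12
1.17 < 185.12, so E is closer.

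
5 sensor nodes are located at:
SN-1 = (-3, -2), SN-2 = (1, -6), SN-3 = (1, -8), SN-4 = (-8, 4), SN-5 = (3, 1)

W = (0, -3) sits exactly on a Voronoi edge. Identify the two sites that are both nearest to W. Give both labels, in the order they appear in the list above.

SN-1 and SN-2

Squared distances from W to each site:
d²(W, SN-1) = (0−(-3))² + (-3−(-2))² = 9 + 1 = 10
d²(W, SN-2) = (0−1)² + (-3−(-6))² = 1 + 9 = 10
d²(W, SN-3) = (0−1)² + (-3−(-8))² = 1 + 25 = 26
d²(W, SN-4) = (0−(-8))² + (-3−4)² = 64 + 49 = 113
d²(W, SN-5) = (0−3)² + (-3−1)² = 9 + 16 = 25
W is equidistant from SN-1 and SN-2 (both at squared distance 10), and every other site is strictly farther — so W lies on the SN-1–SN-2 Voronoi edge.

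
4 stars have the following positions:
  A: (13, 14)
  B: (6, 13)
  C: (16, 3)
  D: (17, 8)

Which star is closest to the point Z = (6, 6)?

B

Compare squared distances (the ordering matches that of the actual distances):
|ZA|² = (6−13)² + (6−14)² = 49 + 64 = 113
|ZB|² = (6−6)² + (6−13)² = 0 + 49 = 49
|ZC|² = (6−16)² + (6−3)² = 100 + 9 = 109
|ZD|² = (6−17)² + (6−8)² = 121 + 4 = 125
Minimum is at B.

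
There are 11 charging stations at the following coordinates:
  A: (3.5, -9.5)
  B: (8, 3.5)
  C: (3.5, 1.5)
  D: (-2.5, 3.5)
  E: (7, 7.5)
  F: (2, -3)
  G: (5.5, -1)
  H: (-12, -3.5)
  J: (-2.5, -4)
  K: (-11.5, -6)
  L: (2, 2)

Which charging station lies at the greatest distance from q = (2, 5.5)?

Squared Euclidean distances:
|qA|² = (2−3.5)² + (5.5−(-9.5))² = 2.25 + 225 = 227.25
|qB|² = (2−8)² + (5.5−3.5)² = 36 + 4 = 40
|qC|² = (2−3.5)² + (5.5−1.5)² = 2.25 + 16 = 18.25
|qD|² = (2−(-2.5))² + (5.5−3.5)² = 20.25 + 4 = 24.25
|qE|² = (2−7)² + (5.5−7.5)² = 25 + 4 = 29
|qF|² = (2−2)² + (5.5−(-3))² = 0 + 72.25 = 72.25
|qG|² = (2−5.5)² + (5.5−(-1))² = 12.25 + 42.25 = 54.5
|qH|² = (2−(-12))² + (5.5−(-3.5))² = 196 + 81 = 277
|qJ|² = (2−(-2.5))² + (5.5−(-4))² = 20.25 + 90.25 = 110.5
|qK|² = (2−(-11.5))² + (5.5−(-6))² = 182.25 + 132.25 = 314.5
|qL|² = (2−2)² + (5.5−2)² = 0 + 12.25 = 12.25
The largest is to K.

K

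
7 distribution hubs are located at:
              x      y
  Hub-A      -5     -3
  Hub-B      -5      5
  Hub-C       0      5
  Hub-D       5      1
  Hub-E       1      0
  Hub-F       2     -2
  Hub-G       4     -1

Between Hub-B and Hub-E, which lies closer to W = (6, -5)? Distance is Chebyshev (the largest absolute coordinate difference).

Hub-E

d(W, Hub-B) = max(11, 10) = 11
d(W, Hub-E) = max(5, 5) = 5
11 > 5, so Hub-E is closer.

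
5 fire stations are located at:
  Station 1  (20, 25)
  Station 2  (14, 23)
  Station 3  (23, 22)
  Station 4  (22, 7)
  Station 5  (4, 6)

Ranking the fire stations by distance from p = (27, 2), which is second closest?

Station 3

Since √ is increasing, it suffices to compare squared distances:
d²(p, Station 1) = (27−20)² + (2−25)² = 49 + 529 = 578
d²(p, Station 2) = (27−14)² + (2−23)² = 169 + 441 = 610
d²(p, Station 3) = (27−23)² + (2−22)² = 16 + 400 = 416
d²(p, Station 4) = (27−22)² + (2−7)² = 25 + 25 = 50
d²(p, Station 5) = (27−4)² + (2−6)² = 529 + 16 = 545
Sorted ascending: Station 4, Station 3, Station 5, … — the second-nearest is Station 3.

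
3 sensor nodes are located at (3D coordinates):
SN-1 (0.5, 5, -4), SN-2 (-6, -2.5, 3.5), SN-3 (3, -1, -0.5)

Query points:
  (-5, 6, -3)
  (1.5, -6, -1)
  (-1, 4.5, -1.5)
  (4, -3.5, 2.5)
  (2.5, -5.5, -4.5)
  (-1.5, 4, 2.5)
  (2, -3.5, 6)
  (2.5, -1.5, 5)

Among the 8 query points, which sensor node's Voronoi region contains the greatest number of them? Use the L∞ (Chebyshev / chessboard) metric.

SN-3

(-5, 6, -3) — d to each: SN-1:5.5, SN-2:8.5, SN-3:8 → nearest is SN-1
(1.5, -6, -1) — d to each: SN-1:11, SN-2:7.5, SN-3:5 → nearest is SN-3
(-1, 4.5, -1.5) — d to each: SN-1:2.5, SN-2:7, SN-3:5.5 → nearest is SN-1
(4, -3.5, 2.5) — d to each: SN-1:8.5, SN-2:10, SN-3:3 → nearest is SN-3
(2.5, -5.5, -4.5) — d to each: SN-1:10.5, SN-2:8.5, SN-3:4.5 → nearest is SN-3
(-1.5, 4, 2.5) — d to each: SN-1:6.5, SN-2:6.5, SN-3:5 → nearest is SN-3
(2, -3.5, 6) — d to each: SN-1:10, SN-2:8, SN-3:6.5 → nearest is SN-3
(2.5, -1.5, 5) — d to each: SN-1:9, SN-2:8.5, SN-3:5.5 → nearest is SN-3
Tally — SN-1:2, SN-3:6. SN-3 captures the most (6).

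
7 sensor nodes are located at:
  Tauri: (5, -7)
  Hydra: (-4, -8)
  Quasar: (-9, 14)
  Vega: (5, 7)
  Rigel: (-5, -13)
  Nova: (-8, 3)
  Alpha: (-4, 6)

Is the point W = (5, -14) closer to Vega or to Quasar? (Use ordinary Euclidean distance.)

Compare squared distances:
d²(W, Vega) = (5−5)² + (-14−7)² = 0 + 441 = 441
d²(W, Quasar) = (5−(-9))² + (-14−14)² = 196 + 784 = 980
441 < 980, so Vega is closer.

Vega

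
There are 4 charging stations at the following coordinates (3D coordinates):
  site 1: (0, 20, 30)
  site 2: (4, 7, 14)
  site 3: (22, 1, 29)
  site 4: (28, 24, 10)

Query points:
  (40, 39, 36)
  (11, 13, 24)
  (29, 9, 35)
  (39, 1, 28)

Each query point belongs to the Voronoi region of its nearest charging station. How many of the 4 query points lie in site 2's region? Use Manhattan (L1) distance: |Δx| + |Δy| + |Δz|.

(40, 39, 36) — d to each: site 1:65, site 2:90, site 3:63, site 4:53 → nearest is site 4
(11, 13, 24) — d to each: site 1:24, site 2:23, site 3:28, site 4:42 → nearest is site 2
(29, 9, 35) — d to each: site 1:45, site 2:48, site 3:21, site 4:41 → nearest is site 3
(39, 1, 28) — d to each: site 1:60, site 2:55, site 3:18, site 4:52 → nearest is site 3
1 of the 4 points has site 2 as nearest.

1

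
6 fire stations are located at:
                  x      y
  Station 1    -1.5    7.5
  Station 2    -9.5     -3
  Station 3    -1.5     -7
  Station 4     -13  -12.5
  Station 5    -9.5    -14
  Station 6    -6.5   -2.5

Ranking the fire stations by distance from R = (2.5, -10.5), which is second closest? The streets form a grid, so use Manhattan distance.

Station 5

d(R, Station 1) = 4 + 18 = 22
d(R, Station 2) = 12 + 7.5 = 19.5
d(R, Station 3) = 4 + 3.5 = 7.5
d(R, Station 4) = 15.5 + 2 = 17.5
d(R, Station 5) = 12 + 3.5 = 15.5
d(R, Station 6) = 9 + 8 = 17
Sorted ascending: Station 3, Station 5, Station 6, … — the second-nearest is Station 5.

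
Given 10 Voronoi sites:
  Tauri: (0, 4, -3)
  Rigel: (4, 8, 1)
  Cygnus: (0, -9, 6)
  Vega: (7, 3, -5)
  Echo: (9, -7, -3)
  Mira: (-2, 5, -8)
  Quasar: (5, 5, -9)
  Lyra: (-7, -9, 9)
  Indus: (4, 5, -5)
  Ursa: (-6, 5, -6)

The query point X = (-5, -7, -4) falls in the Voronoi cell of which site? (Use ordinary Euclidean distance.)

Cygnus

Compare squared distances (the ordering matches that of the actual distances):
d²(X, Tauri) = (-5−0)² + (-7−4)² + (-4−(-3))² = 25 + 121 + 1 = 147
d²(X, Rigel) = (-5−4)² + (-7−8)² + (-4−1)² = 81 + 225 + 25 = 331
d²(X, Cygnus) = (-5−0)² + (-7−(-9))² + (-4−6)² = 25 + 4 + 100 = 129
d²(X, Vega) = (-5−7)² + (-7−3)² + (-4−(-5))² = 144 + 100 + 1 = 245
d²(X, Echo) = (-5−9)² + (-7−(-7))² + (-4−(-3))² = 196 + 0 + 1 = 197
d²(X, Mira) = (-5−(-2))² + (-7−5)² + (-4−(-8))² = 9 + 144 + 16 = 169
d²(X, Quasar) = (-5−5)² + (-7−5)² + (-4−(-9))² = 100 + 144 + 25 = 269
d²(X, Lyra) = (-5−(-7))² + (-7−(-9))² + (-4−9)² = 4 + 4 + 169 = 177
d²(X, Indus) = (-5−4)² + (-7−5)² + (-4−(-5))² = 81 + 144 + 1 = 226
d²(X, Ursa) = (-5−(-6))² + (-7−5)² + (-4−(-6))² = 1 + 144 + 4 = 149
The smallest is to Cygnus, so X lies in the Voronoi region of Cygnus.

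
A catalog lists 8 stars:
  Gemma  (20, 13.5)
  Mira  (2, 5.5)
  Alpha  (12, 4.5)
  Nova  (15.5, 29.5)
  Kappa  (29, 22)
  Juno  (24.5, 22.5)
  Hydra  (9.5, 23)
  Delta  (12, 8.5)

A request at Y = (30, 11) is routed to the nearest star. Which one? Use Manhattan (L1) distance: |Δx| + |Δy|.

d(Y, Gemma) = |30−20| + |11−13.5| = 10 + 2.5 = 12.5
d(Y, Mira) = |30−2| + |11−5.5| = 28 + 5.5 = 33.5
d(Y, Alpha) = |30−12| + |11−4.5| = 18 + 6.5 = 24.5
d(Y, Nova) = |30−15.5| + |11−29.5| = 14.5 + 18.5 = 33
d(Y, Kappa) = |30−29| + |11−22| = 1 + 11 = 12
d(Y, Juno) = |30−24.5| + |11−22.5| = 5.5 + 11.5 = 17
d(Y, Hydra) = |30−9.5| + |11−23| = 20.5 + 12 = 32.5
d(Y, Delta) = |30−12| + |11−8.5| = 18 + 2.5 = 20.5
Minimum is at Kappa.

Kappa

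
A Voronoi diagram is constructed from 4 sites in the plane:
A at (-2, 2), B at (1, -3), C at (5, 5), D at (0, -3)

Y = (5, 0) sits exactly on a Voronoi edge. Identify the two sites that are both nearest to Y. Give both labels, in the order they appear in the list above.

Squared distances from Y to each site:
|YA|² = (5−(-2))² + (0−2)² = 49 + 4 = 53
|YB|² = (5−1)² + (0−(-3))² = 16 + 9 = 25
|YC|² = (5−5)² + (0−5)² = 0 + 25 = 25
|YD|² = (5−0)² + (0−(-3))² = 25 + 9 = 34
Y is equidistant from B and C (both at squared distance 25), and every other site is strictly farther — so Y lies on the B–C Voronoi edge.

B and C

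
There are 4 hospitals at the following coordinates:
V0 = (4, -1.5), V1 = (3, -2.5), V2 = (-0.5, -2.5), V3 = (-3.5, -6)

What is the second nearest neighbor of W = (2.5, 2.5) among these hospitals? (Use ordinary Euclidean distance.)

V1

Since √ is increasing, it suffices to compare squared distances:
|WV0|² = (2.5−4)² + (2.5−(-1.5))² = 2.25 + 16 = 18.25
|WV1|² = (2.5−3)² + (2.5−(-2.5))² = 0.25 + 25 = 25.25
|WV2|² = (2.5−(-0.5))² + (2.5−(-2.5))² = 9 + 25 = 34
|WV3|² = (2.5−(-3.5))² + (2.5−(-6))² = 36 + 72.25 = 108.25
Sorted ascending: V0, V1, V2, … — the second-nearest is V1.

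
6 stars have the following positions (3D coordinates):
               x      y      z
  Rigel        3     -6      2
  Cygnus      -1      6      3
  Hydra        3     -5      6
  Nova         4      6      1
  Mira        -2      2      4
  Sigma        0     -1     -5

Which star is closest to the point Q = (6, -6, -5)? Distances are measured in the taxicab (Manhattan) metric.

d(Q, Rigel) = |6−3| + |-6−(-6)| + |-5−2| = 3 + 0 + 7 = 10
d(Q, Cygnus) = |6−(-1)| + |-6−6| + |-5−3| = 7 + 12 + 8 = 27
d(Q, Hydra) = |6−3| + |-6−(-5)| + |-5−6| = 3 + 1 + 11 = 15
d(Q, Nova) = |6−4| + |-6−6| + |-5−1| = 2 + 12 + 6 = 20
d(Q, Mira) = |6−(-2)| + |-6−2| + |-5−4| = 8 + 8 + 9 = 25
d(Q, Sigma) = |6−0| + |-6−(-1)| + |-5−(-5)| = 6 + 5 + 0 = 11
Rigel is nearest.

Rigel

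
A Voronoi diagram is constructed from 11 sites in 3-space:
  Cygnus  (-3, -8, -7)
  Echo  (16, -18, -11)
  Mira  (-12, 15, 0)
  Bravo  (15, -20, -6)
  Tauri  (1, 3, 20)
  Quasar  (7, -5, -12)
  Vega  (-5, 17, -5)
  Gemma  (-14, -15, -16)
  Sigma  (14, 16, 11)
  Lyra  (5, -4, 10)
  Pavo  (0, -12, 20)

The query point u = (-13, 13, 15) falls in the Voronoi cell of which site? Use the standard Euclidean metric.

Mira

Squared Euclidean distances:
d²(u, Cygnus) = 100 + 441 + 484 = 1025
d²(u, Echo) = 841 + 961 + 676 = 2478
d²(u, Mira) = 1 + 4 + 225 = 230
d²(u, Bravo) = 784 + 1089 + 441 = 2314
d²(u, Tauri) = 196 + 100 + 25 = 321
d²(u, Quasar) = 400 + 324 + 729 = 1453
d²(u, Vega) = 64 + 16 + 400 = 480
d²(u, Gemma) = 1 + 784 + 961 = 1746
d²(u, Sigma) = 729 + 9 + 16 = 754
d²(u, Lyra) = 324 + 289 + 25 = 638
d²(u, Pavo) = 169 + 625 + 25 = 819
Minimum is at Mira.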